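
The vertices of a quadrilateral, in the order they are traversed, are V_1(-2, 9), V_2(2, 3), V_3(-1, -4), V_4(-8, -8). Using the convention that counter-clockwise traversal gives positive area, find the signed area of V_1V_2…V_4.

-70.5

Apply the shoelace (surveyor's) formula: 2A = Σ (x_i·y_{i+1} − x_{i+1}·y_i), indices taken mod 4.
Σ = (-24) + (-5) + (-24) + (-88) = -141
Signed area = Σ/2 = -70.5 (negative ⇒ clockwise traversal).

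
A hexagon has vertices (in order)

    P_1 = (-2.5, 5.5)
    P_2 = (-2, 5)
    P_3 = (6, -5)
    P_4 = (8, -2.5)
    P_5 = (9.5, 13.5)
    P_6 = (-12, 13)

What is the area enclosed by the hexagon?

Σ = (-1.5) + (-20) + (25) + (131.75) + (285.5) + (-33.5) = 387.25
Area = |Σ|/2 = 193.625.

193.625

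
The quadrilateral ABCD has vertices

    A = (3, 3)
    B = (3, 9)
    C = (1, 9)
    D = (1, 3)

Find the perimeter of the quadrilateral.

16

|AB| = √((0)² + (6)²) = √36 = 6
|BC| = √((-2)² + (0)²) = √4 = 2
|CD| = √((0)² + (-6)²) = √36 = 6
|DA| = √((2)² + (0)²) = √4 = 2
Perimeter = 6 + 2 + 6 + 2 = 16.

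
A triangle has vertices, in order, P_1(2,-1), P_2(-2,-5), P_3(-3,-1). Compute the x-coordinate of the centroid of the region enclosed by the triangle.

-1

Apply the surveyor's formula. First the cross-terms c_i = x_i·y_{i+1} − x_{i+1}·y_i:
  -12, -13, 5  ⇒  2A = -20, A = -10.
Then Σ (x_i + x_{i+1})·c_i = 60, so x̄ = 60 / (6·(-10)) = -1.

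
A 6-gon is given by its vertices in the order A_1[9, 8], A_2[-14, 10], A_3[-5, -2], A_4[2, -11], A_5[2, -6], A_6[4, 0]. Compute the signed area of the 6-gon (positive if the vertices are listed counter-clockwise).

Apply the shoelace formula: 2A = Σ (x_i·y_{i+1} − x_{i+1}·y_i), indices taken mod 6.
A_1→A_2: (9)(10) − (-14)(8) = 202
A_2→A_3: (-14)(-2) − (-5)(10) = 78
A_3→A_4: (-5)(-11) − (2)(-2) = 59
A_4→A_5: (2)(-6) − (2)(-11) = 10
A_5→A_6: (2)(0) − (4)(-6) = 24
A_6→A_1: (4)(8) − (9)(0) = 32
Σ = 405
Signed area = Σ/2 = 202.5 (positive ⇒ counter-clockwise traversal).

202.5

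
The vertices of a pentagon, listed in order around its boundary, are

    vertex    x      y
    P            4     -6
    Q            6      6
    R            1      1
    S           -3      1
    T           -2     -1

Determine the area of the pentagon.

42.5

Σ = (60) + (0) + (4) + (5) + (16) = 85
Area = |Σ|/2 = 42.5.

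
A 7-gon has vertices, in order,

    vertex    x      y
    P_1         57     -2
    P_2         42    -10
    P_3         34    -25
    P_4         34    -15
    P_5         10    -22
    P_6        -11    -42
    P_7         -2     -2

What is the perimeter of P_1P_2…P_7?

198

|P_1P_2| = √((-15)² + (-8)²) = √289 = 17
|P_2P_3| = √((-8)² + (-15)²) = √289 = 17
|P_3P_4| = √((0)² + (10)²) = √100 = 10
|P_4P_5| = √((-24)² + (-7)²) = √625 = 25
|P_5P_6| = √((-21)² + (-20)²) = √841 = 29
|P_6P_7| = √((9)² + (40)²) = √1681 = 41
|P_7P_1| = √((59)² + (0)²) = √3481 = 59
Perimeter = 17 + 17 + 10 + 25 + 29 + 41 + 59 = 198.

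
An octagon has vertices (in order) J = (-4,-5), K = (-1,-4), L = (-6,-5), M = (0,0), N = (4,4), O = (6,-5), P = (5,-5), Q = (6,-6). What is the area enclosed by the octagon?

55.5

Apply Gauss's area formula: 2A = Σ (x_i·y_{i+1} − x_{i+1}·y_i), indices taken mod 8.
Cross-terms: 11, -19, 0, 0, -44, -5, 0, -54  ⇒  Σ = -111
Area = |Σ|/2 = 55.5.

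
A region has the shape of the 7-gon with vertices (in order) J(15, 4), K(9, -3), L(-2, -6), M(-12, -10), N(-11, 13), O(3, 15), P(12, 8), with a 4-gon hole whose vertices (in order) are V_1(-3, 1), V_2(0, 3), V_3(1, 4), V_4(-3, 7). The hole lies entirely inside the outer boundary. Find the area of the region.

433

Outer boundary:
Apply the shoelace (surveyor's) formula: 2A = Σ (x_i·y_{i+1} − x_{i+1}·y_i), indices taken mod 7.
J→K: (15)(-3) − (9)(4) = -81
K→L: (9)(-6) − (-2)(-3) = -60
L→M: (-2)(-10) − (-12)(-6) = -52
M→N: (-12)(13) − (-11)(-10) = -266
N→O: (-11)(15) − (3)(13) = -204
O→P: (3)(8) − (12)(15) = -156
P→J: (12)(4) − (15)(8) = -72
Σ = -891
Area = |Σ|/2 = 445.5.
Hole:
V_1→V_2: (-3)(3) − (0)(1) = -9
V_2→V_3: (0)(4) − (1)(3) = -3
V_3→V_4: (1)(7) − (-3)(4) = 19
V_4→V_1: (-3)(1) − (-3)(7) = 18
Σ = 25
Area = |Σ|/2 = 12.5.
Net area = 445.5 − 12.5 = 433.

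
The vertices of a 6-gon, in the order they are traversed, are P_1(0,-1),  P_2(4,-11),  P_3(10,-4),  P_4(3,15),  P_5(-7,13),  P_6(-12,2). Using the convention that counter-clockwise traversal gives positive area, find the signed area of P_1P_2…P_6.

279

Apply the shoelace formula: 2A = Σ (x_i·y_{i+1} − x_{i+1}·y_i), indices taken mod 6.
P_1→P_2: (0)(-11) − (4)(-1) = 4
P_2→P_3: (4)(-4) − (10)(-11) = 94
P_3→P_4: (10)(15) − (3)(-4) = 162
P_4→P_5: (3)(13) − (-7)(15) = 144
P_5→P_6: (-7)(2) − (-12)(13) = 142
P_6→P_1: (-12)(-1) − (0)(2) = 12
Σ = 558
Signed area = Σ/2 = 279 (positive ⇒ counter-clockwise traversal).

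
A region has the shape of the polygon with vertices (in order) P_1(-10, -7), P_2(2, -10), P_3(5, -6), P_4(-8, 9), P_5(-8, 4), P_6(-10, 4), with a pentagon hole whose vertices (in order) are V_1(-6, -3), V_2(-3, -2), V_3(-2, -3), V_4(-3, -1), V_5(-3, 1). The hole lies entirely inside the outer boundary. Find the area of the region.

148.5

Outer boundary:
Apply the shoelace formula: 2A = Σ (x_i·y_{i+1} − x_{i+1}·y_i), indices taken mod 6.
Σ = (114) + (38) + (-3) + (40) + (8) + (110) = 307
Area = |Σ|/2 = 153.5.
Hole:
Cross-terms: 3, 5, -7, -6, 15  ⇒  Σ = 10
Area = |Σ|/2 = 5.
Net area = 153.5 − 5 = 148.5.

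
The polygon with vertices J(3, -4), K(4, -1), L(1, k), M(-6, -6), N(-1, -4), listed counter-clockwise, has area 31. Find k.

Write out the shoelace sum; only the two edges meeting at L involve k:
2·Area = [(4·k − 1·(-1)) + (1·(-6) − (-6)·k)] + 47
       = 10·k + 42 = 62
⇒ k = 2.

2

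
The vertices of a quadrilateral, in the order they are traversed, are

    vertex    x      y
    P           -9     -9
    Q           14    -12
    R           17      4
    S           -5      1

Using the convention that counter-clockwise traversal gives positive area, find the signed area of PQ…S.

Σ = (234) + (260) + (37) + (54) = 585
Signed area = Σ/2 = 292.5 (positive ⇒ counter-clockwise traversal).

292.5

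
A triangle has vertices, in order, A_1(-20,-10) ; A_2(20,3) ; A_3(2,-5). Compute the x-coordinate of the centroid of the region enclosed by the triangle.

2/3

Apply the shoelace (surveyor's) formula. First the cross-terms c_i = x_i·y_{i+1} − x_{i+1}·y_i:
  140, -106, -120  ⇒  2A = -86, A = -43.
Then Σ (x_i + x_{i+1})·c_i = -172, so x̄ = -172 / (6·(-43)) = 2/3.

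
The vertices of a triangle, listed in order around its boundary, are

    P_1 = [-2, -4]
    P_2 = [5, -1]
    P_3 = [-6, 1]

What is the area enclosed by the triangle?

P_1→P_2: (-2)(-1) − (5)(-4) = 22
P_2→P_3: (5)(1) − (-6)(-1) = -1
P_3→P_1: (-6)(-4) − (-2)(1) = 26
Σ = 47
Area = |Σ|/2 = 23.5.

23.5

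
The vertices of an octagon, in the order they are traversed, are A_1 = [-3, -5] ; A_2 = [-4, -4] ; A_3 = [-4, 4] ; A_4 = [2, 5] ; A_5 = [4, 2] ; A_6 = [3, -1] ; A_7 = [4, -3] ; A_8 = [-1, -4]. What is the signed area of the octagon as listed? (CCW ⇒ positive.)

Σ = (-8) + (-32) + (-28) + (-16) + (-10) + (-5) + (-19) + (-7) = -125
Signed area = Σ/2 = -62.5 (negative ⇒ clockwise traversal).

-62.5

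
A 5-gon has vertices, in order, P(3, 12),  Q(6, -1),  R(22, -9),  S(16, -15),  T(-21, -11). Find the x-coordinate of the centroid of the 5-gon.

Apply Gauss's area formula. First the cross-terms c_i = x_i·y_{i+1} − x_{i+1}·y_i:
  -75, -32, -186, -491, -219  ⇒  2A = -1003, A = -501.5.
Then Σ (x_i + x_{i+1})·c_i = -2242, so x̄ = -2242 / (6·(-501.5)) = 38/51.

38/51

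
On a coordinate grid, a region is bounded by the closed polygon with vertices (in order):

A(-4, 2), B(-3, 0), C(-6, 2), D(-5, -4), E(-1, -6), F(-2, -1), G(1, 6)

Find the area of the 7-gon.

Cross-terms: 6, -6, 34, 26, -11, -11, 26  ⇒  Σ = 64
Area = |Σ|/2 = 32.

32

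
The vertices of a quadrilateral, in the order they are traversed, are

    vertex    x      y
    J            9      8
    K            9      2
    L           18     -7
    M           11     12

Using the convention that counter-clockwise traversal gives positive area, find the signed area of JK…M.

Cross-terms: -54, -99, 293, -20  ⇒  Σ = 120
Signed area = Σ/2 = 60 (positive ⇒ counter-clockwise traversal).

60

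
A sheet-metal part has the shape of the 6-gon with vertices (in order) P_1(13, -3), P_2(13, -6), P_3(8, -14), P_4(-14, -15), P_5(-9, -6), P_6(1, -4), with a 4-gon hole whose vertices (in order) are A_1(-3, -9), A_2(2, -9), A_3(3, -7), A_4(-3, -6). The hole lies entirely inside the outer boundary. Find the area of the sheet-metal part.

Outer boundary:
Apply the shoelace formula: 2A = Σ (x_i·y_{i+1} − x_{i+1}·y_i), indices taken mod 6.
Cross-terms: -39, -134, -316, -51, 42, 49  ⇒  Σ = -449
Area = |Σ|/2 = 224.5.
Hole:
A_1→A_2: (-3)(-9) − (2)(-9) = 45
A_2→A_3: (2)(-7) − (3)(-9) = 13
A_3→A_4: (3)(-6) − (-3)(-7) = -39
A_4→A_1: (-3)(-9) − (-3)(-6) = 9
Σ = 28
Area = |Σ|/2 = 14.
Net area = 224.5 − 14 = 210.5.

210.5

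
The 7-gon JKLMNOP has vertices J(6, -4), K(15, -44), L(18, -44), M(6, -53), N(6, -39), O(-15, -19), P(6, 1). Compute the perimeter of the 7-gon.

|JK| = √((9)² + (-40)²) = √1681 = 41
|KL| = √((3)² + (0)²) = √9 = 3
|LM| = √((-12)² + (-9)²) = √225 = 15
|MN| = √((0)² + (14)²) = √196 = 14
|NO| = √((-21)² + (20)²) = √841 = 29
|OP| = √((21)² + (20)²) = √841 = 29
|PJ| = √((0)² + (-5)²) = √25 = 5
Perimeter = 41 + 3 + 15 + 14 + 29 + 29 + 5 = 136.

136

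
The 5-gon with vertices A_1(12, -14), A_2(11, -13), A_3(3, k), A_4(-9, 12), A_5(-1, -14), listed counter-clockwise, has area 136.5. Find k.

The doubled signed area Σ (x_i y_{i+1} − x_{i+1} y_i) is linear in k.
With k=0 it equals 393; the coefficient of k is 20 (from the two edges through A_3).
So 20·k + 393 = 2·136.5 = 273 ⇒ k = -6.

-6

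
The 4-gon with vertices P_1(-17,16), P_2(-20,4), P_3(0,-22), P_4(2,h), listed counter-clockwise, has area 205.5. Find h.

Write out the shoelace sum; only the two edges meeting at P_4 involve h:
2·Area = [(0·h − 2·(-22)) + (2·16 − (-17)·h)] + 692
       = 17·h + 768 = 411
⇒ h = -21.

-21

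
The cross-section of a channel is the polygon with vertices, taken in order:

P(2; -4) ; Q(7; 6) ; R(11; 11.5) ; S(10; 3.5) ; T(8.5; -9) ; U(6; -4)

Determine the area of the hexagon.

Apply Gauss's area formula: 2A = Σ (x_i·y_{i+1} − x_{i+1}·y_i), indices taken mod 6.
P→Q: (2)(6) − (7)(-4) = 40
Q→R: (7)(11.5) − (11)(6) = 14.5
R→S: (11)(3.5) − (10)(11.5) = -76.5
S→T: (10)(-9) − (8.5)(3.5) = -119.75
T→U: (8.5)(-4) − (6)(-9) = 20
U→P: (6)(-4) − (2)(-4) = -16
Σ = -137.75
Area = |Σ|/2 = 68.875.

68.875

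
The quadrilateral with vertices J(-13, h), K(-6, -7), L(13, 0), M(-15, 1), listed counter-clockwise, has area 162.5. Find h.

Write out the shoelace sum; only the two edges meeting at J involve h:
2·Area = [((-15)·h − (-13)·1) + ((-13)·(-7) − (-6)·h)] + 104
       = -9·h + 208 = 325
⇒ h = -13.

-13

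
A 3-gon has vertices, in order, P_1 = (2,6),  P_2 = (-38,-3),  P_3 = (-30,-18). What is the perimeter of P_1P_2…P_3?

98

|P_1P_2| = √((-40)² + (-9)²) = √1681 = 41
|P_2P_3| = √((8)² + (-15)²) = √289 = 17
|P_3P_1| = √((32)² + (24)²) = √1600 = 40
Perimeter = 41 + 17 + 40 = 98.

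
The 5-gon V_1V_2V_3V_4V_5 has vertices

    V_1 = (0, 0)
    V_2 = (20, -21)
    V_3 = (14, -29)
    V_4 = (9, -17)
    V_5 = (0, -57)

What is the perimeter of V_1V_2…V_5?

150

|V_1V_2| = √((20)² + (-21)²) = √841 = 29
|V_2V_3| = √((-6)² + (-8)²) = √100 = 10
|V_3V_4| = √((-5)² + (12)²) = √169 = 13
|V_4V_5| = √((-9)² + (-40)²) = √1681 = 41
|V_5V_1| = √((0)² + (57)²) = √3249 = 57
Perimeter = 29 + 10 + 13 + 41 + 57 = 150.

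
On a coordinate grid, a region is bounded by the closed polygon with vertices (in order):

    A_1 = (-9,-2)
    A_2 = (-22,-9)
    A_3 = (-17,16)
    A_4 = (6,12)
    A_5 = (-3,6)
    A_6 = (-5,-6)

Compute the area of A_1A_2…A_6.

346

Cross-terms: 37, -505, -300, 72, 48, -44  ⇒  Σ = -692
Area = |Σ|/2 = 346.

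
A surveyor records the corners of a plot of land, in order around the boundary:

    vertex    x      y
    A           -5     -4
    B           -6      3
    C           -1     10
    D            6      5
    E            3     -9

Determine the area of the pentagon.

143.5

Apply the shoelace formula: 2A = Σ (x_i·y_{i+1} − x_{i+1}·y_i), indices taken mod 5.
A→B: (-5)(3) − (-6)(-4) = -39
B→C: (-6)(10) − (-1)(3) = -57
C→D: (-1)(5) − (6)(10) = -65
D→E: (6)(-9) − (3)(5) = -69
E→A: (3)(-4) − (-5)(-9) = -57
Σ = -287
Area = |Σ|/2 = 143.5.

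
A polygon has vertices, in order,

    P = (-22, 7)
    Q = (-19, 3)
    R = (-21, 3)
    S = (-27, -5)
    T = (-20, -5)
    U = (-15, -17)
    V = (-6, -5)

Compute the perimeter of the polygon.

72

|PQ| = √((3)² + (-4)²) = √25 = 5
|QR| = √((-2)² + (0)²) = √4 = 2
|RS| = √((-6)² + (-8)²) = √100 = 10
|ST| = √((7)² + (0)²) = √49 = 7
|TU| = √((5)² + (-12)²) = √169 = 13
|UV| = √((9)² + (12)²) = √225 = 15
|VP| = √((-16)² + (12)²) = √400 = 20
Perimeter = 5 + 2 + 10 + 7 + 13 + 15 + 20 = 72.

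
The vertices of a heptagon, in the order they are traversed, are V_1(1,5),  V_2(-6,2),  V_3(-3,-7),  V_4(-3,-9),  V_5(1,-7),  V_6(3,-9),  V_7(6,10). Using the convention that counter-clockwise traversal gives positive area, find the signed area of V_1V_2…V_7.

Cross-terms: 32, 48, 6, 30, 12, 84, 20  ⇒  Σ = 232
Signed area = Σ/2 = 116 (positive ⇒ counter-clockwise traversal).

116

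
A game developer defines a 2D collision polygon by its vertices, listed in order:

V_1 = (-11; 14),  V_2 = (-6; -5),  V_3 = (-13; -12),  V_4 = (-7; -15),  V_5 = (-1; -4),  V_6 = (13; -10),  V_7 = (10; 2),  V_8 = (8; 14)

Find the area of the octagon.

Apply the shoelace formula: 2A = Σ (x_i·y_{i+1} − x_{i+1}·y_i), indices taken mod 8.
V_1→V_2: (-11)(-5) − (-6)(14) = 139
V_2→V_3: (-6)(-12) − (-13)(-5) = 7
V_3→V_4: (-13)(-15) − (-7)(-12) = 111
V_4→V_5: (-7)(-4) − (-1)(-15) = 13
V_5→V_6: (-1)(-10) − (13)(-4) = 62
V_6→V_7: (13)(2) − (10)(-10) = 126
V_7→V_8: (10)(14) − (8)(2) = 124
V_8→V_1: (8)(14) − (-11)(14) = 266
Σ = 848
Area = |Σ|/2 = 424.

424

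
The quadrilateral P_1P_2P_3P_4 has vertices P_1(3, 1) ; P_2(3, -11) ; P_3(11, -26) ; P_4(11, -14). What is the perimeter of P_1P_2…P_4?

58

|P_1P_2| = √((0)² + (-12)²) = √144 = 12
|P_2P_3| = √((8)² + (-15)²) = √289 = 17
|P_3P_4| = √((0)² + (12)²) = √144 = 12
|P_4P_1| = √((-8)² + (15)²) = √289 = 17
Perimeter = 12 + 17 + 12 + 17 = 58.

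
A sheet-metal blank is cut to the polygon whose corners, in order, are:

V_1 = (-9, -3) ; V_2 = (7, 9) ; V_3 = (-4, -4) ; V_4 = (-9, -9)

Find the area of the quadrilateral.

Apply the shoelace formula: 2A = Σ (x_i·y_{i+1} − x_{i+1}·y_i), indices taken mod 4.
V_1→V_2: (-9)(9) − (7)(-3) = -60
V_2→V_3: (7)(-4) − (-4)(9) = 8
V_3→V_4: (-4)(-9) − (-9)(-4) = 0
V_4→V_1: (-9)(-3) − (-9)(-9) = -54
Σ = -106
Area = |Σ|/2 = 53.

53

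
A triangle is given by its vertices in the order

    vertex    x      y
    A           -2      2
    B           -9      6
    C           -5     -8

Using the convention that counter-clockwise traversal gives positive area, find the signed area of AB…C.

41

Apply the shoelace (surveyor's) formula: 2A = Σ (x_i·y_{i+1} − x_{i+1}·y_i), indices taken mod 3.
Σ = (6) + (102) + (-26) = 82
Signed area = Σ/2 = 41 (positive ⇒ counter-clockwise traversal).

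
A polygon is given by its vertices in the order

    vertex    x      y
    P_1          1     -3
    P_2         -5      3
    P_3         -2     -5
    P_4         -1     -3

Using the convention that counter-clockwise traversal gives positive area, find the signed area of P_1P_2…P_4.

Apply the shoelace (surveyor's) formula: 2A = Σ (x_i·y_{i+1} − x_{i+1}·y_i), indices taken mod 4.
Cross-terms: -12, 31, 1, 6  ⇒  Σ = 26
Signed area = Σ/2 = 13 (positive ⇒ counter-clockwise traversal).

13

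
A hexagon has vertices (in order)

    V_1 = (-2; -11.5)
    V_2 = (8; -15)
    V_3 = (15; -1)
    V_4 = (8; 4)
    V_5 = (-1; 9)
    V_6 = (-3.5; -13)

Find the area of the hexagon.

270.875

Apply the shoelace formula: 2A = Σ (x_i·y_{i+1} − x_{i+1}·y_i), indices taken mod 6.
Cross-terms: 122, 217, 68, 76, 44.5, 14.25  ⇒  Σ = 541.75
Area = |Σ|/2 = 270.875.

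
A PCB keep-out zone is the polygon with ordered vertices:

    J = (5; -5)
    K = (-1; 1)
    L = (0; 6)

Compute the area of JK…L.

Σ = (0) + (-6) + (-30) = -36
Area = |Σ|/2 = 18.

18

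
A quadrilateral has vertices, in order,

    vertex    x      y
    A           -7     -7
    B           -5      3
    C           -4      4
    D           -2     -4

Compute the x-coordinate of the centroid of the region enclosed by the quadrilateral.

-121/27

Apply the shoelace (surveyor's) formula. First the cross-terms c_i = x_i·y_{i+1} − x_{i+1}·y_i:
  -56, -8, 24, -14  ⇒  2A = -54, A = -27.
Then Σ (x_i + x_{i+1})·c_i = 726, so x̄ = 726 / (6·(-27)) = -121/27.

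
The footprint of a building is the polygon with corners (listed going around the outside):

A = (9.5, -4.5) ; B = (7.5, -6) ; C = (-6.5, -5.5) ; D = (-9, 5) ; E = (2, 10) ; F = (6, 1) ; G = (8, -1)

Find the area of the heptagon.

Apply the surveyor's formula: 2A = Σ (x_i·y_{i+1} − x_{i+1}·y_i), indices taken mod 7.
Σ = (-23.25) + (-80.25) + (-82) + (-100) + (-58) + (-14) + (-26.5) = -384
Area = |Σ|/2 = 192.

192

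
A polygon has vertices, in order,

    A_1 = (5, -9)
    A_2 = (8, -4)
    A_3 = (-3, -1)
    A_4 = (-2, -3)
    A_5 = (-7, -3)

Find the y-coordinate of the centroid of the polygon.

Apply the shoelace (surveyor's) formula. First the cross-terms c_i = x_i·y_{i+1} − x_{i+1}·y_i:
  52, -20, 7, -15, 78  ⇒  2A = 102, A = 51.
Then Σ (y_i + y_{i+1})·c_i = -1450, so ȳ = -1450 / (6·51) = -725/153.

-725/153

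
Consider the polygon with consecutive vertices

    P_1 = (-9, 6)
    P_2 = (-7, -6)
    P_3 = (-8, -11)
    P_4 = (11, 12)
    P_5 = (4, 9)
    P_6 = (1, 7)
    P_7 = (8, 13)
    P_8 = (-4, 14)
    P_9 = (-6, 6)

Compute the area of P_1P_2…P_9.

209.5

Apply Gauss's area formula: 2A = Σ (x_i·y_{i+1} − x_{i+1}·y_i), indices taken mod 9.
P_1→P_2: (-9)(-6) − (-7)(6) = 96
P_2→P_3: (-7)(-11) − (-8)(-6) = 29
P_3→P_4: (-8)(12) − (11)(-11) = 25
P_4→P_5: (11)(9) − (4)(12) = 51
P_5→P_6: (4)(7) − (1)(9) = 19
P_6→P_7: (1)(13) − (8)(7) = -43
P_7→P_8: (8)(14) − (-4)(13) = 164
P_8→P_9: (-4)(6) − (-6)(14) = 60
P_9→P_1: (-6)(6) − (-9)(6) = 18
Σ = 419
Area = |Σ|/2 = 209.5.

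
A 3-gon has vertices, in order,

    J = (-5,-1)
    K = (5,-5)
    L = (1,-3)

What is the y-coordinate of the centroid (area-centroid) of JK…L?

Apply the shoelace formula. First the cross-terms c_i = x_i·y_{i+1} − x_{i+1}·y_i:
  30, -10, -16  ⇒  2A = 4, A = 2.
Then Σ (y_i + y_{i+1})·c_i = -36, so ȳ = -36 / (6·2) = -3.

-3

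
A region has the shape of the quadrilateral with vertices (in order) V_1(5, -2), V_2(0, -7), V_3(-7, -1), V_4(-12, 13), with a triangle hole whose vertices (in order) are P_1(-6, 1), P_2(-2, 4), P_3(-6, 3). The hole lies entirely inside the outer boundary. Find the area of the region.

Outer boundary:
Apply the surveyor's formula: 2A = Σ (x_i·y_{i+1} − x_{i+1}·y_i), indices taken mod 4.
Cross-terms: -35, -49, -103, -41  ⇒  Σ = -228
Area = |Σ|/2 = 114.
Hole:
Apply Gauss's area formula: 2A = Σ (x_i·y_{i+1} − x_{i+1}·y_i), indices taken mod 3.
Σ = (-22) + (18) + (12) = 8
Area = |Σ|/2 = 4.
Net area = 114 − 4 = 110.

110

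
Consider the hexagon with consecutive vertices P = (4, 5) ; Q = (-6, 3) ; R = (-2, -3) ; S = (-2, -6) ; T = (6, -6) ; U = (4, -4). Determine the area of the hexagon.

78

P→Q: (4)(3) − (-6)(5) = 42
Q→R: (-6)(-3) − (-2)(3) = 24
R→S: (-2)(-6) − (-2)(-3) = 6
S→T: (-2)(-6) − (6)(-6) = 48
T→U: (6)(-4) − (4)(-6) = 0
U→P: (4)(5) − (4)(-4) = 36
Σ = 156
Area = |Σ|/2 = 78.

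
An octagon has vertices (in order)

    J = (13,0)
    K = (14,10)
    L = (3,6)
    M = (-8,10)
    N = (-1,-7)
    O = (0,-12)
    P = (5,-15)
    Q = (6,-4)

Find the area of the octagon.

Σ = (130) + (54) + (78) + (66) + (12) + (60) + (70) + (52) = 522
Area = |Σ|/2 = 261.

261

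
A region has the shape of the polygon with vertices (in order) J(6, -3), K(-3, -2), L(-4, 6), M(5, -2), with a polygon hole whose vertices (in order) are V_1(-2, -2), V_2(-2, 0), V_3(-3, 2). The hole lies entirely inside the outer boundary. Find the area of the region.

35

Outer boundary:
Apply the shoelace (surveyor's) formula: 2A = Σ (x_i·y_{i+1} − x_{i+1}·y_i), indices taken mod 4.
Σ = (-21) + (-26) + (-22) + (-3) = -72
Area = |Σ|/2 = 36.
Hole:
Apply Gauss's area formula: 2A = Σ (x_i·y_{i+1} − x_{i+1}·y_i), indices taken mod 3.
Σ = (-4) + (-4) + (10) = 2
Area = |Σ|/2 = 1.
Net area = 36 − 1 = 35.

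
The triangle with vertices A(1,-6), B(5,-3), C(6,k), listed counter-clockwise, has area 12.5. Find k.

4

The doubled signed area Σ (x_i y_{i+1} − x_{i+1} y_i) is linear in k.
With k=0 it equals 9; the coefficient of k is 4 (from the two edges through C).
So 4·k + 9 = 2·12.5 = 25 ⇒ k = 4.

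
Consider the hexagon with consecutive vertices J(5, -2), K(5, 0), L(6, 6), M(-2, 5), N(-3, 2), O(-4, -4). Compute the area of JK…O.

Cross-terms: 10, 30, 42, 11, 20, 28  ⇒  Σ = 141
Area = |Σ|/2 = 70.5.

70.5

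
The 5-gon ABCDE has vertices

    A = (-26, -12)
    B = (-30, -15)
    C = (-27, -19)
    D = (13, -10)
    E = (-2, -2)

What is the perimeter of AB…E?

94

|AB| = √((-4)² + (-3)²) = √25 = 5
|BC| = √((3)² + (-4)²) = √25 = 5
|CD| = √((40)² + (9)²) = √1681 = 41
|DE| = √((-15)² + (8)²) = √289 = 17
|EA| = √((-24)² + (-10)²) = √676 = 26
Perimeter = 5 + 5 + 41 + 17 + 26 = 94.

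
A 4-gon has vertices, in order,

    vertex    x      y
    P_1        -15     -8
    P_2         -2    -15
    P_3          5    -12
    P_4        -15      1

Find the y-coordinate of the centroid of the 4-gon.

Apply the surveyor's formula. First the cross-terms c_i = x_i·y_{i+1} − x_{i+1}·y_i:
  209, 99, -175, 135  ⇒  2A = 268, A = 134.
Then Σ (y_i + y_{i+1})·c_i = -6500, so ȳ = -6500 / (6·134) = -1625/201.

-1625/201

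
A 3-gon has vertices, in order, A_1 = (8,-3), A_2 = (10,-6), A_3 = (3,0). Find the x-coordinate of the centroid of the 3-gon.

7

Apply the surveyor's formula. First the cross-terms c_i = x_i·y_{i+1} − x_{i+1}·y_i:
  -18, 18, -9  ⇒  2A = -9, A = -4.5.
Then Σ (x_i + x_{i+1})·c_i = -189, so x̄ = -189 / (6·(-4.5)) = 7.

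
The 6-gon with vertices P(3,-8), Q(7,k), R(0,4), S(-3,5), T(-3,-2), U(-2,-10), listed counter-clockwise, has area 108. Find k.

The doubled signed area Σ (x_i y_{i+1} − x_{i+1} y_i) is linear in k.
With k=0 it equals 189; the coefficient of k is 3 (from the two edges through Q).
So 3·k + 189 = 2·108 = 216 ⇒ k = 9.

9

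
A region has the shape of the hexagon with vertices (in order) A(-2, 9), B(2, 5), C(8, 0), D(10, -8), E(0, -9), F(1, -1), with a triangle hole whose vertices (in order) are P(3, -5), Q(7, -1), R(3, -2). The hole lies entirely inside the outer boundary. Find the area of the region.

97

Outer boundary:
Apply Gauss's area formula: 2A = Σ (x_i·y_{i+1} − x_{i+1}·y_i), indices taken mod 6.
Cross-terms: -28, -40, -64, -90, 9, 7  ⇒  Σ = -206
Area = |Σ|/2 = 103.
Hole:
Σ = (32) + (-11) + (-9) = 12
Area = |Σ|/2 = 6.
Net area = 103 − 6 = 97.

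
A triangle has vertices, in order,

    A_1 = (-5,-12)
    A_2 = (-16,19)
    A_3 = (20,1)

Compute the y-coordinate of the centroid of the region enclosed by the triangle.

8/3

Apply Gauss's area formula. First the cross-terms c_i = x_i·y_{i+1} − x_{i+1}·y_i:
  -287, -396, -235  ⇒  2A = -918, A = -459.
Then Σ (y_i + y_{i+1})·c_i = -7344, so ȳ = -7344 / (6·(-459)) = 8/3.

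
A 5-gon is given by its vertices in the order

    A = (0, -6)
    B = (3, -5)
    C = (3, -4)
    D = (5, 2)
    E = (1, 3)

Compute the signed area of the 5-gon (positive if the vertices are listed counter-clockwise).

Apply the shoelace (surveyor's) formula: 2A = Σ (x_i·y_{i+1} − x_{i+1}·y_i), indices taken mod 5.
Cross-terms: 18, 3, 26, 13, -6  ⇒  Σ = 54
Signed area = Σ/2 = 27 (positive ⇒ counter-clockwise traversal).

27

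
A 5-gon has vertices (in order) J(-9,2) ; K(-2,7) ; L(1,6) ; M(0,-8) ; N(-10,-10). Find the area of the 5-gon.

138

Apply the surveyor's formula: 2A = Σ (x_i·y_{i+1} − x_{i+1}·y_i), indices taken mod 5.
Σ = (-59) + (-19) + (-8) + (-80) + (-110) = -276
Area = |Σ|/2 = 138.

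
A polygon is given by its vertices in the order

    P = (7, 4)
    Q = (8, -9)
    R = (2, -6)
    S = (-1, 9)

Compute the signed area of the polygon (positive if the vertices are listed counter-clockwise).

Apply the shoelace (surveyor's) formula: 2A = Σ (x_i·y_{i+1} − x_{i+1}·y_i), indices taken mod 4.
Σ = (-95) + (-30) + (12) + (-67) = -180
Signed area = Σ/2 = -90 (negative ⇒ clockwise traversal).

-90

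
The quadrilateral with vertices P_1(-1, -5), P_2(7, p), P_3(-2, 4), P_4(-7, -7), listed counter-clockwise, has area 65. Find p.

-3

Write out the shoelace sum; only the two edges meeting at P_2 involve p:
2·Area = [((-1)·p − 7·(-5)) + (7·4 − (-2)·p)] + 70
       = 1·p + 133 = 130
⇒ p = -3.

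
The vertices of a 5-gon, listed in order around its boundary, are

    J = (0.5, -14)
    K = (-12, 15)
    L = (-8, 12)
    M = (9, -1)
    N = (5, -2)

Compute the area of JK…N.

Apply the surveyor's formula: 2A = Σ (x_i·y_{i+1} − x_{i+1}·y_i), indices taken mod 5.
J→K: (0.5)(15) − (-12)(-14) = -160.5
K→L: (-12)(12) − (-8)(15) = -24
L→M: (-8)(-1) − (9)(12) = -100
M→N: (9)(-2) − (5)(-1) = -13
N→J: (5)(-14) − (0.5)(-2) = -69
Σ = -366.5
Area = |Σ|/2 = 183.25.

183.25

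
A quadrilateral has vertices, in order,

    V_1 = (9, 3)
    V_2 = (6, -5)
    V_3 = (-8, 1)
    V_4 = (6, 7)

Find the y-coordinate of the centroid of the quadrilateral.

Apply the surveyor's formula. First the cross-terms c_i = x_i·y_{i+1} − x_{i+1}·y_i:
  -63, -34, -62, -45  ⇒  2A = -204, A = -102.
Then Σ (y_i + y_{i+1})·c_i = -684, so ȳ = -684 / (6·(-102)) = 19/17.

19/17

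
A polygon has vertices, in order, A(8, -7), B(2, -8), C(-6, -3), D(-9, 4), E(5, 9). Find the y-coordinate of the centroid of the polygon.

Apply Gauss's area formula. First the cross-terms c_i = x_i·y_{i+1} − x_{i+1}·y_i:
  -50, -54, -51, -101, -107  ⇒  2A = -363, A = -181.5.
Then Σ (y_i + y_{i+1})·c_i = -234, so ȳ = -234 / (6·(-181.5)) = 26/121.

26/121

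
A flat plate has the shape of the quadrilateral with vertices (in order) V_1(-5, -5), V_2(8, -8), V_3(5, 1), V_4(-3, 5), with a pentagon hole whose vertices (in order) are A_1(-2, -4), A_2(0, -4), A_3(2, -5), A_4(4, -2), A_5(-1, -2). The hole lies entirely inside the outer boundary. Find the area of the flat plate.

87

Outer boundary:
Cross-terms: 80, 48, 28, 40  ⇒  Σ = 196
Area = |Σ|/2 = 98.
Hole:
Σ = (8) + (8) + (16) + (-10) + (0) = 22
Area = |Σ|/2 = 11.
Net area = 98 − 11 = 87.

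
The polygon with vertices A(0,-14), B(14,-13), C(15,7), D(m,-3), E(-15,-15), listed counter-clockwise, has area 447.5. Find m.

Write out the shoelace sum; only the two edges meeting at D involve m:
2·Area = [(15·(-3) − m·7) + (m·(-15) − (-15)·(-3))] + 699
       = -22·m + 609 = 895
⇒ m = -13.

-13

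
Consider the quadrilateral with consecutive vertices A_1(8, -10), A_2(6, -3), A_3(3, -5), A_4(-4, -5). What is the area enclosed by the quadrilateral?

Apply Gauss's area formula: 2A = Σ (x_i·y_{i+1} − x_{i+1}·y_i), indices taken mod 4.
A_1→A_2: (8)(-3) − (6)(-10) = 36
A_2→A_3: (6)(-5) − (3)(-3) = -21
A_3→A_4: (3)(-5) − (-4)(-5) = -35
A_4→A_1: (-4)(-10) − (8)(-5) = 80
Σ = 60
Area = |Σ|/2 = 30.

30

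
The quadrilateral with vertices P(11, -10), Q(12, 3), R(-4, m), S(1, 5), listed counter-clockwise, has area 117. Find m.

Write out the shoelace sum; only the two edges meeting at R involve m:
2·Area = [(12·m − (-4)·3) + ((-4)·5 − 1·m)] + 88
       = 11·m + 80 = 234
⇒ m = 14.

14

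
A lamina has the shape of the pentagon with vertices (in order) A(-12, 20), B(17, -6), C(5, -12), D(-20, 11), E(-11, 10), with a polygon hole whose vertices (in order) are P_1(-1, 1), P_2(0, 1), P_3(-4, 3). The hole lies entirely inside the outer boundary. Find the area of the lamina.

402

Outer boundary:
Σ = (-268) + (-174) + (-185) + (-79) + (-100) = -806
Area = |Σ|/2 = 403.
Hole:
Apply the shoelace formula: 2A = Σ (x_i·y_{i+1} − x_{i+1}·y_i), indices taken mod 3.
P_1→P_2: (-1)(1) − (0)(1) = -1
P_2→P_3: (0)(3) − (-4)(1) = 4
P_3→P_1: (-4)(1) − (-1)(3) = -1
Σ = 2
Area = |Σ|/2 = 1.
Net area = 403 − 1 = 402.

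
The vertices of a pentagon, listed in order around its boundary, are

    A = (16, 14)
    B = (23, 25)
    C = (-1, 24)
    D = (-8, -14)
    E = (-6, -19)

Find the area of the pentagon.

574.5

Apply the surveyor's formula: 2A = Σ (x_i·y_{i+1} − x_{i+1}·y_i), indices taken mod 5.
A→B: (16)(25) − (23)(14) = 78
B→C: (23)(24) − (-1)(25) = 577
C→D: (-1)(-14) − (-8)(24) = 206
D→E: (-8)(-19) − (-6)(-14) = 68
E→A: (-6)(14) − (16)(-19) = 220
Σ = 1149
Area = |Σ|/2 = 574.5.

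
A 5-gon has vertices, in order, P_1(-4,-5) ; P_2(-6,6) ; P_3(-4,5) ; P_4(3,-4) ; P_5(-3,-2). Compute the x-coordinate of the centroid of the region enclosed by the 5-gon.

Apply Gauss's area formula. First the cross-terms c_i = x_i·y_{i+1} − x_{i+1}·y_i:
  -54, -6, 1, -18, 7  ⇒  2A = -70, A = -35.
Then Σ (x_i + x_{i+1})·c_i = 550, so x̄ = 550 / (6·(-35)) = -55/21.

-55/21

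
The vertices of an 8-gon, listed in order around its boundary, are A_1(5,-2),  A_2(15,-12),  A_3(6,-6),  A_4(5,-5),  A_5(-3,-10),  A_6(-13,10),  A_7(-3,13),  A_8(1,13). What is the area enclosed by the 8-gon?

265.5

Apply the surveyor's formula: 2A = Σ (x_i·y_{i+1} − x_{i+1}·y_i), indices taken mod 8.
A_1→A_2: (5)(-12) − (15)(-2) = -30
A_2→A_3: (15)(-6) − (6)(-12) = -18
A_3→A_4: (6)(-5) − (5)(-6) = 0
A_4→A_5: (5)(-10) − (-3)(-5) = -65
A_5→A_6: (-3)(10) − (-13)(-10) = -160
A_6→A_7: (-13)(13) − (-3)(10) = -139
A_7→A_8: (-3)(13) − (1)(13) = -52
A_8→A_1: (1)(-2) − (5)(13) = -67
Σ = -531
Area = |Σ|/2 = 265.5.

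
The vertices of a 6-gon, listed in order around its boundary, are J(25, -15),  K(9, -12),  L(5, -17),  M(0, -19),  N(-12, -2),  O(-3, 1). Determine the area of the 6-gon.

Apply the surveyor's formula: 2A = Σ (x_i·y_{i+1} − x_{i+1}·y_i), indices taken mod 6.
Σ = (-165) + (-93) + (-95) + (-228) + (-18) + (20) = -579
Area = |Σ|/2 = 289.5.

289.5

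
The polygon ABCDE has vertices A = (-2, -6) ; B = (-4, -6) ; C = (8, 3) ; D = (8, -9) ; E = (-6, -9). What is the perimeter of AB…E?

48

|AB| = √((-2)² + (0)²) = √4 = 2
|BC| = √((12)² + (9)²) = √225 = 15
|CD| = √((0)² + (-12)²) = √144 = 12
|DE| = √((-14)² + (0)²) = √196 = 14
|EA| = √((4)² + (3)²) = √25 = 5
Perimeter = 2 + 15 + 12 + 14 + 5 = 48.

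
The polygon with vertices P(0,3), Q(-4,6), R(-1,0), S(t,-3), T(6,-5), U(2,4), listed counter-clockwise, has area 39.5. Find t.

0

The doubled signed area Σ (x_i y_{i+1} − x_{i+1} y_i) is linear in t.
With t=0 it equals 79; the coefficient of t is -5 (from the two edges through S).
So -5·t + 79 = 2·39.5 = 79 ⇒ t = 0.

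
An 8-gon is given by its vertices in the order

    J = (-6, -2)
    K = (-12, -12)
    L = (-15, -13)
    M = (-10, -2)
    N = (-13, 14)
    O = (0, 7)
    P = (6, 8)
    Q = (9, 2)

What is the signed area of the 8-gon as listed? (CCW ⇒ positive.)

Apply the shoelace (surveyor's) formula: 2A = Σ (x_i·y_{i+1} − x_{i+1}·y_i), indices taken mod 8.
Σ = (48) + (-24) + (-100) + (-166) + (-91) + (-42) + (-60) + (-6) = -441
Signed area = Σ/2 = -220.5 (negative ⇒ clockwise traversal).

-220.5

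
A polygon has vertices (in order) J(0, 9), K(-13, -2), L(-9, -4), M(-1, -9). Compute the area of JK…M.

Apply Gauss's area formula: 2A = Σ (x_i·y_{i+1} − x_{i+1}·y_i), indices taken mod 4.
Σ = (117) + (34) + (77) + (-9) = 219
Area = |Σ|/2 = 109.5.

109.5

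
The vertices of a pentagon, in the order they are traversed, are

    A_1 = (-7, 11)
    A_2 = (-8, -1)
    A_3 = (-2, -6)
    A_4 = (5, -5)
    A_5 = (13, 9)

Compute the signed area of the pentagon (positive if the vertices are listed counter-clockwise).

248.5

Apply the shoelace formula: 2A = Σ (x_i·y_{i+1} − x_{i+1}·y_i), indices taken mod 5.
A_1→A_2: (-7)(-1) − (-8)(11) = 95
A_2→A_3: (-8)(-6) − (-2)(-1) = 46
A_3→A_4: (-2)(-5) − (5)(-6) = 40
A_4→A_5: (5)(9) − (13)(-5) = 110
A_5→A_1: (13)(11) − (-7)(9) = 206
Σ = 497
Signed area = Σ/2 = 248.5 (positive ⇒ counter-clockwise traversal).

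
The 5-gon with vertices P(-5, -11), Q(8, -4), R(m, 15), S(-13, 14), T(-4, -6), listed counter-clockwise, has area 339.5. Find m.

Write out the shoelace sum; only the two edges meeting at R involve m:
2·Area = [(8·15 − m·(-4)) + (m·14 − (-13)·15)] + 256
       = 18·m + 571 = 679
⇒ m = 6.

6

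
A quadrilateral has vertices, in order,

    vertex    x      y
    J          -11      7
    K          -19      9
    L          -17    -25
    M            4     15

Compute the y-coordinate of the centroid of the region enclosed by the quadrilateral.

-309/175

Apply the shoelace formula. First the cross-terms c_i = x_i·y_{i+1} − x_{i+1}·y_i:
  34, 628, -155, 193  ⇒  2A = 700, A = 350.
Then Σ (y_i + y_{i+1})·c_i = -3708, so ȳ = -3708 / (6·350) = -309/175.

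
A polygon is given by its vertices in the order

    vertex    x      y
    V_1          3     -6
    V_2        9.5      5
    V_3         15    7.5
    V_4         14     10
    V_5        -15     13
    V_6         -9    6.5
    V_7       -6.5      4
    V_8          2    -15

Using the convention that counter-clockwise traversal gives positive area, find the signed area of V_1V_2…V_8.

Apply Gauss's area formula: 2A = Σ (x_i·y_{i+1} − x_{i+1}·y_i), indices taken mod 8.
Cross-terms: 72, -3.75, 45, 332, 19.5, 6.25, 89.5, 33  ⇒  Σ = 593.5
Signed area = Σ/2 = 296.75 (positive ⇒ counter-clockwise traversal).

296.75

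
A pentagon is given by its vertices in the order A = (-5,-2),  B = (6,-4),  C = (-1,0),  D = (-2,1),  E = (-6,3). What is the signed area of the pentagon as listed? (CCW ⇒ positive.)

27

Apply the shoelace formula: 2A = Σ (x_i·y_{i+1} − x_{i+1}·y_i), indices taken mod 5.
Σ = (32) + (-4) + (-1) + (0) + (27) = 54
Signed area = Σ/2 = 27 (positive ⇒ counter-clockwise traversal).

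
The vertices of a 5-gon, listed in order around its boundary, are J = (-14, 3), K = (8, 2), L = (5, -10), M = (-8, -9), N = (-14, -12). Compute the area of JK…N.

253.5

Apply the surveyor's formula: 2A = Σ (x_i·y_{i+1} − x_{i+1}·y_i), indices taken mod 5.
Σ = (-52) + (-90) + (-125) + (-30) + (-210) = -507
Area = |Σ|/2 = 253.5.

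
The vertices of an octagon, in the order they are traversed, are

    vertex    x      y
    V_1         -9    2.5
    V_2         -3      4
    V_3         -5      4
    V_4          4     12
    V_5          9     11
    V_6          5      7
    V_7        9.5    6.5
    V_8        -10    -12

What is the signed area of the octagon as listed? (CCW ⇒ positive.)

-184.25

Cross-terms: -28.5, 8, -76, -64, 8, -34, -49, -133  ⇒  Σ = -368.5
Signed area = Σ/2 = -184.25 (negative ⇒ clockwise traversal).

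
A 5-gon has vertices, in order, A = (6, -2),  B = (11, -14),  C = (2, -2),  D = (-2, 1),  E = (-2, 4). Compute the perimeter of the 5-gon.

|AB| = √((5)² + (-12)²) = √169 = 13
|BC| = √((-9)² + (12)²) = √225 = 15
|CD| = √((-4)² + (3)²) = √25 = 5
|DE| = √((0)² + (3)²) = √9 = 3
|EA| = √((8)² + (-6)²) = √100 = 10
Perimeter = 13 + 15 + 5 + 3 + 10 = 46.

46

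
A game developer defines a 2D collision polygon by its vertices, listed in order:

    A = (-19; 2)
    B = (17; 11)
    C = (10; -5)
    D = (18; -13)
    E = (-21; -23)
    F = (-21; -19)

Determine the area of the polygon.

826

Apply the surveyor's formula: 2A = Σ (x_i·y_{i+1} − x_{i+1}·y_i), indices taken mod 6.
Σ = (-243) + (-195) + (-40) + (-687) + (-84) + (-403) = -1652
Area = |Σ|/2 = 826.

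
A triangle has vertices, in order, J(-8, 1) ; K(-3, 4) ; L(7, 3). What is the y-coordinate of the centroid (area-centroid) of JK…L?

8/3

Apply Gauss's area formula. First the cross-terms c_i = x_i·y_{i+1} − x_{i+1}·y_i:
  -29, -37, 31  ⇒  2A = -35, A = -17.5.
Then Σ (y_i + y_{i+1})·c_i = -280, so ȳ = -280 / (6·(-17.5)) = 8/3.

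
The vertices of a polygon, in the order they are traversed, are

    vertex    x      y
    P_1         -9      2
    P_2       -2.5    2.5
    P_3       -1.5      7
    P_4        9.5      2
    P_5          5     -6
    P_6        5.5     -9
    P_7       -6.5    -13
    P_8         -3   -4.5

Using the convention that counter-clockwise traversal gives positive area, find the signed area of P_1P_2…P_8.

Apply the shoelace formula: 2A = Σ (x_i·y_{i+1} − x_{i+1}·y_i), indices taken mod 8.
Σ = (-17.5) + (-13.75) + (-69.5) + (-67) + (-12) + (-130) + (-9.75) + (-46.5) = -366
Signed area = Σ/2 = -183 (negative ⇒ clockwise traversal).

-183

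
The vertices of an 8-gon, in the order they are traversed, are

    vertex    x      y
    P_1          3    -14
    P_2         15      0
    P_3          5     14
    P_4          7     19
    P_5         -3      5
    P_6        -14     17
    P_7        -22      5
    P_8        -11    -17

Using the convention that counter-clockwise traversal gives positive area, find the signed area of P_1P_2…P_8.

733

Cross-terms: 210, 210, -3, 92, 19, 304, 429, 205  ⇒  Σ = 1466
Signed area = Σ/2 = 733 (positive ⇒ counter-clockwise traversal).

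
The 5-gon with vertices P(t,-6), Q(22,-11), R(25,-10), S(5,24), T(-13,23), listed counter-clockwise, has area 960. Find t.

-17

The doubled signed area Σ (x_i y_{i+1} − x_{i+1} y_i) is linear in t.
With t=0 it equals 1342; the coefficient of t is -34 (from the two edges through P).
So -34·t + 1342 = 2·960 = 1920 ⇒ t = -17.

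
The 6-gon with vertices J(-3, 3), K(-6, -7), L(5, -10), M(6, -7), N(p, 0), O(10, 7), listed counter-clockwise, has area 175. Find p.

Write out the shoelace sum; only the two edges meeting at N involve p:
2·Area = [(6·0 − p·(-7)) + (p·7 − 10·0)] + 210
       = 14·p + 210 = 350
⇒ p = 10.

10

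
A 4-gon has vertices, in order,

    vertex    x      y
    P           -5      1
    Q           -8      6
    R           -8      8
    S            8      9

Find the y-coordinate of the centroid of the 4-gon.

Apply the surveyor's formula. First the cross-terms c_i = x_i·y_{i+1} − x_{i+1}·y_i:
  -22, -16, -136, 53  ⇒  2A = -121, A = -60.5.
Then Σ (y_i + y_{i+1})·c_i = -2160, so ȳ = -2160 / (6·(-60.5)) = 720/121.

720/121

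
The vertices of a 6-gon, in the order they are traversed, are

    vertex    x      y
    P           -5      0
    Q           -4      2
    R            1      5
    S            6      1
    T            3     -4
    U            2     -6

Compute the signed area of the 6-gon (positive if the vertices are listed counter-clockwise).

P→Q: (-5)(2) − (-4)(0) = -10
Q→R: (-4)(5) − (1)(2) = -22
R→S: (1)(1) − (6)(5) = -29
S→T: (6)(-4) − (3)(1) = -27
T→U: (3)(-6) − (2)(-4) = -10
U→P: (2)(0) − (-5)(-6) = -30
Σ = -128
Signed area = Σ/2 = -64 (negative ⇒ clockwise traversal).

-64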